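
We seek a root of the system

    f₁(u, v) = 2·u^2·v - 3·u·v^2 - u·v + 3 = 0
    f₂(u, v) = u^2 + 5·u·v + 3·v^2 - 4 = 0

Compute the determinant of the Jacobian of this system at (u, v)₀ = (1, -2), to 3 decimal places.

230.000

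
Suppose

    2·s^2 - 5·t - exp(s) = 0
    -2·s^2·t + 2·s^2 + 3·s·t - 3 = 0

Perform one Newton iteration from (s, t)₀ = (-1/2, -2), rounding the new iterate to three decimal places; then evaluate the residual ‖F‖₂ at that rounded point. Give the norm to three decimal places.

2.262

At (-1/2, -2): F = (9.89347, 1.500).
Jacobian J = [[4·s - exp(s), -5], [-4·s·t + 4·s + 3·t, -2·s^2 + 3·s]].
At the point, J = [[-2.60653, -5.000], [-12.000, -2.000]] (det J = -54.78694).
Solving J·Δ = −F gives Δ = (-0.224, 2.096).
Then the next iterate is (s, t)₁ = (-0.724, 0.096).
Re-evaluating at (-0.724, 0.096): F = (0.08354, -2.26080), so ‖F‖₂ = 2.262.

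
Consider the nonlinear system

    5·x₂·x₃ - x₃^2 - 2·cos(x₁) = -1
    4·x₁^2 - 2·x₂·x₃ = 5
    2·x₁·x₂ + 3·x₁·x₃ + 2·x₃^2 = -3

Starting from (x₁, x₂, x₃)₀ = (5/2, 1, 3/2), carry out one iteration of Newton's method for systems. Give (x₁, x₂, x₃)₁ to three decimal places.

(1.456, 0.395, 0.467)

At (5/2, 1, 3/2): F = (7.85229, 17.000, 23.750).
Jacobian J = [[2·sin(x₁), 5·x₃, 5·x₂ - 2·x₃], [8·x₁, -2·x₃, -2·x₂], [2·x₂ + 3·x₃, 2·x₁, 3·x₁ + 4·x₃]].
At the point, J = [[1.19694, 7.500, 2.000], [20.000, -3.000, -2.000], [6.500, 5.000, 13.500]] (det J = -1920.00680).
Solving J·Δ = −F gives Δ = (-1.044, -0.605, -1.033).
Then the next iterate is (x₁, x₂, x₃)₁ = (1.456, 0.395, 0.467).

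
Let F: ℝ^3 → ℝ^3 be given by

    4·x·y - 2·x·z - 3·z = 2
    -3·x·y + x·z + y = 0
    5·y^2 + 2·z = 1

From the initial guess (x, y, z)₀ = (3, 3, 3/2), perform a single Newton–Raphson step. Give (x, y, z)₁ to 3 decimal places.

At (3, 3, 3/2): F = (20.500, -19.500, 47.000).
Jacobian J = [[4·y - 2·z, 4·x, -2·x - 3], [-3·y + z, -3·x + 1, x], [0, 10·y, 2]].
At the point, J = [[9.000, 12.000, -9.000], [-7.500, -8.000, 3.000], [0.000, 30.000, 2.000]] (det J = 1251.000).
Solving J·Δ = −F gives Δ = (-1.493, -1.487, -1.198).
Then the next iterate is (x, y, z)₁ = (1.507, 1.513, 0.302).

(1.507, 1.513, 0.302)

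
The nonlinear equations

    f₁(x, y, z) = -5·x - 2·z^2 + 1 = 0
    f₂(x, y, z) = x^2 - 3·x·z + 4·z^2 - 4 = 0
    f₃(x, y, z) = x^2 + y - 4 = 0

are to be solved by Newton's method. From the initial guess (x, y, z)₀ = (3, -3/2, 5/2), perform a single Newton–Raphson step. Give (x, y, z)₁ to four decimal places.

(-0.0929, 13.5571, 1.3964)

At (3, -3/2, 5/2): F = (-26.5000, 7.5000, 3.5000).
Jacobian J = [[-5, 0, -4·z], [2·x - 3·z, 0, -3·x + 8·z], [2·x, 1, 0]].
At the point, J = [[-5.0000, 0.0000, -10.0000], [-1.5000, 0.0000, 11.0000], [6.0000, 1.0000, 0.0000]] (det J = 70.0000).
Solving J·Δ = −F gives Δ = (-3.0929, 15.0571, -1.1036).
Then the next iterate is (x, y, z)₁ = (-0.0929, 13.5571, 1.3964).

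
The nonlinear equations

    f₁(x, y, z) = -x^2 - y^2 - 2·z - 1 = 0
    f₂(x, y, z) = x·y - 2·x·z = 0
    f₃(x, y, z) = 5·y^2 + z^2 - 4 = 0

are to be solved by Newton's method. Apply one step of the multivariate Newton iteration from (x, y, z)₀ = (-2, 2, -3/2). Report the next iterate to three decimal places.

At (-2, 2, -3/2): F = (-6.000, -10.000, 18.250).
Jacobian J = [[-2·x, -2·y, -2], [y - 2·z, x, -2·x], [0, 10·y, 2·z]].
At the point, J = [[4.000, -4.000, -2.000], [5.000, -2.000, 4.000], [0.000, 20.000, -3.000]] (det J = -556.000).
Solving J·Δ = −F gives Δ = (1.077, -0.799, 0.754).
Then the next iterate is (x, y, z)₁ = (-0.923, 1.201, -0.746).

(-0.923, 1.201, -0.746)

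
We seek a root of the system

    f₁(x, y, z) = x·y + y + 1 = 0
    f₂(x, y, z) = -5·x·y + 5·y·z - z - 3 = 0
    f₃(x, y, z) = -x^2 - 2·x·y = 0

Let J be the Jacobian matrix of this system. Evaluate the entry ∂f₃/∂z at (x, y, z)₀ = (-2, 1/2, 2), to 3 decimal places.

∂f₃/∂z = 0.
At (-2, 1/2, 2) this is 0.000.

0.000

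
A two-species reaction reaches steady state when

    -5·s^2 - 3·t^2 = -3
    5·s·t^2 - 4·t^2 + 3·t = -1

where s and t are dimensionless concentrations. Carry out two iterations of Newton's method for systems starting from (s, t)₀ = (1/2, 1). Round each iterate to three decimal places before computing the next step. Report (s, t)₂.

At (1/2, 1): F = (-1.250, 2.500).
Jacobian J = [[-10·s, -6·t], [5·t^2, 10·s·t - 8·t + 3]].
At the point, J = [[-5.000, -6.000], [5.000, 0.000]] (det J = 30.000).
Solving J·Δ = −F gives Δ = (-0.500, 0.208).
Then the next iterate is (s, t)₁ = (0.000, 1.208).
Round to (0.000, 1.208) and repeat: F = (-1.37779, -1.21306), J = [[0.000, -7.248], [7.29632, -6.664]].
Δ = (-0.007, -0.190), so (s, t)₂ = (-0.007, 1.018).

(-0.007, 1.018)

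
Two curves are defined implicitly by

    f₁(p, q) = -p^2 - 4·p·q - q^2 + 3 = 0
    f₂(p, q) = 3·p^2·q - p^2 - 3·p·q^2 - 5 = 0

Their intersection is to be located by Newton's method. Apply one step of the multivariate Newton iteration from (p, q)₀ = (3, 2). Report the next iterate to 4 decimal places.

At (3, 2): F = (-34.0000, 4.0000).
Jacobian J = [[-2·p - 4·q, -4·p - 2·q], [6·p·q - 2·p - 3·q^2, 3·p^2 - 6·p·q]].
At the point, J = [[-14.0000, -16.0000], [18.0000, -9.0000]] (det J = 414.0000).
Solving J·Δ = −F gives Δ = (-0.8937, -1.3430).
Then the next iterate is (p, q)₁ = (2.1063, 0.6570).

(2.1063, 0.6570)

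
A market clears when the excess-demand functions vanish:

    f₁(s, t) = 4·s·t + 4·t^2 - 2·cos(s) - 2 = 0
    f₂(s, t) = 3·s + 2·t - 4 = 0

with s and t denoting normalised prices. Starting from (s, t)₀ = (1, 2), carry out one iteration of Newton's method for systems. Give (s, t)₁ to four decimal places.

(0.5531, 1.1704)

At (1, 2): F = (20.919395, 3.0000).
Jacobian J = [[4·t + 2·sin(s), 4·s + 8·t], [3, 2]].
At the point, J = [[9.682942, 20.0000], [3.0000, 2.0000]] (det J = -40.634116).
Solving J·Δ = −F gives Δ = (-0.4469, -0.8296).
Then the next iterate is (s, t)₁ = (0.5531, 1.1704).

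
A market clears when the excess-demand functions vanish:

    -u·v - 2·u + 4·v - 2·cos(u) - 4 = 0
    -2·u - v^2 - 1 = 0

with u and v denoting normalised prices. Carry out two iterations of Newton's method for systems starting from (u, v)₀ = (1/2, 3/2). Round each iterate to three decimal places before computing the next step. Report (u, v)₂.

(-0.799, 0.792)

At (1/2, 3/2): F = (-1.50517, -4.250).
Jacobian J = [[-v + 2·sin(u) - 2, -u + 4], [-2, -2·v]].
At the point, J = [[-2.54115, 3.500], [-2.000, -3.000]] (det J = 14.62345).
Solving J·Δ = −F gives Δ = (-1.326, -0.533).
Then the next iterate is (u, v)₁ = (-0.826, 0.967).
Round to (-0.826, 0.967) and repeat: F = (0.96310, -0.28309), J = [[-4.43745, 4.826], [-2.000, -1.934]].
Δ = (0.027, -0.175), so (u, v)₂ = (-0.799, 0.792).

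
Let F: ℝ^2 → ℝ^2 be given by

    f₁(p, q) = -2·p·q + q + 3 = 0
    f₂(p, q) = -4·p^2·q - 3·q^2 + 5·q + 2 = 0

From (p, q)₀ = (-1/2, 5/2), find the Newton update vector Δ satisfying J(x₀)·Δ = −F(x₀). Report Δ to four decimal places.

At (-1/2, 5/2): F = (8.0000, -6.7500).
Jacobian J = [[-2·q, -2·p + 1], [-8·p·q, -4·p^2 - 6·q + 5]].
At the point, J = [[-5.0000, 2.0000], [10.0000, -11.0000]] (det J = 35.0000).
Solving J·Δ = −F gives Δ = (2.1286, 1.3214).

(2.1286, 1.3214)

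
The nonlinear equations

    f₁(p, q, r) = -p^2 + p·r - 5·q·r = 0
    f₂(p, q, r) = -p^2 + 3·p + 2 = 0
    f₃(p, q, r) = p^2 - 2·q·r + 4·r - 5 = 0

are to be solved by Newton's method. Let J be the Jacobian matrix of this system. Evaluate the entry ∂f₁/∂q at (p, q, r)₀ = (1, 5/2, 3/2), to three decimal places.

-7.500

∂f₁/∂q = -5·r.
At (1, 5/2, 3/2) this is -7.500.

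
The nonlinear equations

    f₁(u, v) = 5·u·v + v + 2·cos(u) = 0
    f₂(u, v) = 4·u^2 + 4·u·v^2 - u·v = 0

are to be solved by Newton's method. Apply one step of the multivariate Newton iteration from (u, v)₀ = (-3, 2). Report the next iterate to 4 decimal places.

At (-3, 2): F = (-29.979985, -6.0000).
Jacobian J = [[5·v - 2·sin(u), 5·u + 1], [8·u + 4·v^2 - v, 8·u·v - u]].
At the point, J = [[10.282240, -14.0000], [-10.0000, -45.0000]] (det J = -602.700801).
Solving J·Δ = −F gives Δ = (2.0991, -0.5998).
Then the next iterate is (u, v)₁ = (-0.9009, 1.4002).

(-0.9009, 1.4002)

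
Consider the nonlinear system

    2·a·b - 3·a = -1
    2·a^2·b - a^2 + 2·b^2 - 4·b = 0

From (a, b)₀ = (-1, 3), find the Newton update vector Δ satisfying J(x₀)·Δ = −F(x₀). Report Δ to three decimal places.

(-0.200, -1.300)

At (-1, 3): F = (-2.000, 11.000).
Jacobian J = [[2·b - 3, 2·a], [4·a·b - 2·a, 2·a^2 + 4·b - 4]].
At the point, J = [[3.000, -2.000], [-10.000, 10.000]] (det J = 10.000).
Solving J·Δ = −F gives Δ = (-0.200, -1.300).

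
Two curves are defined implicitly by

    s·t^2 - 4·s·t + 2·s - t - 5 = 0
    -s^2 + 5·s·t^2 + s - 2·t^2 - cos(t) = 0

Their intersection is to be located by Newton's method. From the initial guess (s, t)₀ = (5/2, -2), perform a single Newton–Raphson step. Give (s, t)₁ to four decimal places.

(0.3805, -1.8892)

At (5/2, -2): F = (32.0000, 38.666147).
Jacobian J = [[t^2 - 4·t + 2, 2·s·t - 4·s - 1], [-2·s + 5·t^2 + 1, 10·s·t - 4·t + sin(t)]].
At the point, J = [[14.0000, -21.0000], [16.0000, -42.909297]] (det J = -264.730164).
Solving J·Δ = −F gives Δ = (-2.1195, 0.1108).
Then the next iterate is (s, t)₁ = (0.3805, -1.8892).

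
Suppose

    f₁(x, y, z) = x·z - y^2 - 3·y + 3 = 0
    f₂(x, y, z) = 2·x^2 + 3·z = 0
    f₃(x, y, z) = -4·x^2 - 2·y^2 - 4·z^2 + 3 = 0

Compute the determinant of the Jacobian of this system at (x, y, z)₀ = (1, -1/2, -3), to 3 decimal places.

266.000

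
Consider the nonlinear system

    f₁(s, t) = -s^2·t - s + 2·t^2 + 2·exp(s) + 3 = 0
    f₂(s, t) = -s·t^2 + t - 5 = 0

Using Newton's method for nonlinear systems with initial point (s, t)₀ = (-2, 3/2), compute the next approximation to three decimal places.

(-2.589, 1.168)

At (-2, 3/2): F = (3.77067, 1.000).
Jacobian J = [[-2·s·t + 2·exp(s) - 1, -s^2 + 4·t], [-t^2, -2·s·t + 1]].
At the point, J = [[5.27067, 2.000], [-2.250, 7.000]] (det J = 41.39469).
Solving J·Δ = −F gives Δ = (-0.589, -0.332).
Then the next iterate is (s, t)₁ = (-2.589, 1.168).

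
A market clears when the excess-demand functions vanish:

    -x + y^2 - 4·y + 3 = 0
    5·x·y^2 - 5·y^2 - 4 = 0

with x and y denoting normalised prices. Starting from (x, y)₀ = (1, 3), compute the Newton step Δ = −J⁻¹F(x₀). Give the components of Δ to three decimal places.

(0.089, 0.544)

At (1, 3): F = (-1.000, -4.000).
Jacobian J = [[-1, 2·y - 4], [5·y^2, 10·x·y - 10·y]].
At the point, J = [[-1.000, 2.000], [45.000, 0.000]] (det J = -90.000).
Solving J·Δ = −F gives Δ = (0.089, 0.544).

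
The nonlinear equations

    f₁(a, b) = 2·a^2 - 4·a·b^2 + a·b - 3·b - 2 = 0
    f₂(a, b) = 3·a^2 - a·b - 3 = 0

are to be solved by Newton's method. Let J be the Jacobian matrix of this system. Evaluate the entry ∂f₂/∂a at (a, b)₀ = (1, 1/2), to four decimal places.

5.5000

∂f₂/∂a = 6·a - b.
At (1, 1/2) this is 5.5000.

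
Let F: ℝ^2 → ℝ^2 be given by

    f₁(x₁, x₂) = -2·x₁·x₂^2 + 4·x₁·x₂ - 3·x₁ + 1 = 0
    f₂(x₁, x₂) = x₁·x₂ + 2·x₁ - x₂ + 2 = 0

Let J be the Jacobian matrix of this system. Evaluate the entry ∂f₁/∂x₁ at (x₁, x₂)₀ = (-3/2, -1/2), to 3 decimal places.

∂f₁/∂x₁ = -2·x₂^2 + 4·x₂ - 3.
At (-3/2, -1/2) this is -5.500.

-5.500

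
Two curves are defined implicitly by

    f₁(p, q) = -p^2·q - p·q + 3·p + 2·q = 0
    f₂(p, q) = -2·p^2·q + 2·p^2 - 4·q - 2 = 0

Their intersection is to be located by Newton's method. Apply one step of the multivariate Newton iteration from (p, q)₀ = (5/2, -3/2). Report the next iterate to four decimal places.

At (5/2, -3/2): F = (17.6250, 35.2500).
Jacobian J = [[-2·p·q - q + 3, -p^2 - p + 2], [-4·p·q + 4·p, -2·p^2 - 4]].
At the point, J = [[12.0000, -6.7500], [25.0000, -16.5000]] (det J = -29.2500).
Solving J·Δ = −F gives Δ = (-1.8077, -0.6026).
Then the next iterate is (p, q)₁ = (0.6923, -2.1026).

(0.6923, -2.1026)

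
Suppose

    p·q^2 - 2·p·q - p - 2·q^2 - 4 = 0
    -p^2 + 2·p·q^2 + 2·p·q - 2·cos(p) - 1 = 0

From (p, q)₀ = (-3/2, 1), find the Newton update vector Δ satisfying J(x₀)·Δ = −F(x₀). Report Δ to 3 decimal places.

(0.278, -0.889)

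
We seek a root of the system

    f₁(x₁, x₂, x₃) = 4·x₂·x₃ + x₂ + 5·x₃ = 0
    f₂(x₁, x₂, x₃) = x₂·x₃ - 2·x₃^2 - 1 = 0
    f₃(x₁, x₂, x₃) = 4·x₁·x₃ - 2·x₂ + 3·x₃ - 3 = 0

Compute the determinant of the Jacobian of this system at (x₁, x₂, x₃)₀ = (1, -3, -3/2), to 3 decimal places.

153.000

J = [[0, 4·x₃ + 1, 4·x₂ + 5], [0, x₃, x₂ - 4·x₃], [4·x₃, -2, 4·x₁ + 3]].
At the point, J = [[0.000, -5.000, -7.000], [0.000, -1.500, 3.000], [-6.000, -2.000, 7.000]].
det J = 153.000.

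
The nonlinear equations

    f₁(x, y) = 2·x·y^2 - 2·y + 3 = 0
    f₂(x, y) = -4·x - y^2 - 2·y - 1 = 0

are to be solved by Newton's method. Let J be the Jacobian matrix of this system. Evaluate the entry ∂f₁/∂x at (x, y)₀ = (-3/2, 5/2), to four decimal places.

12.5000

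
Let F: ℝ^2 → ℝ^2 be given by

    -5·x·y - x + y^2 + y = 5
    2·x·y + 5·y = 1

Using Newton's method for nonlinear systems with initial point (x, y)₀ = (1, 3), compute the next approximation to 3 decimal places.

At (1, 3): F = (-9.000, 20.000).
Jacobian J = [[-5·y - 1, -5·x + 2·y + 1], [2·y, 2·x + 5]].
At the point, J = [[-16.000, 2.000], [6.000, 7.000]] (det J = -124.000).
Solving J·Δ = −F gives Δ = (-0.831, -2.145).
Then the next iterate is (x, y)₁ = (0.169, 0.855).

(0.169, 0.855)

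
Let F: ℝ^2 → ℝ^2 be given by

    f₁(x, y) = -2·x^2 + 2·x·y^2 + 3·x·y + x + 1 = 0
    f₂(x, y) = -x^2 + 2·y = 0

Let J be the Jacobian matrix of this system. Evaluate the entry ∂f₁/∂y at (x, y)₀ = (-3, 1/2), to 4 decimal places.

-15.0000

∂f₁/∂y = 4·x·y + 3·x.
At (-3, 1/2) this is -15.0000.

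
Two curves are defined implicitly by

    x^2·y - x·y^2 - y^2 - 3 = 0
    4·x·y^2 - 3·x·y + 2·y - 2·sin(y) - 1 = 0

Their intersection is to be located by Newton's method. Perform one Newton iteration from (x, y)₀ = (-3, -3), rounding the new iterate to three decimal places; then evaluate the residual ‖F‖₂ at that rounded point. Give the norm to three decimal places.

At (-3, -3): F = (-12.000, -141.71776).
Jacobian J = [[2·x·y - y^2, x^2 - 2·x·y - 2·y], [4·y^2 - 3·y, 8·x·y - 3·x - 2·cos(y) + 2]].
At the point, J = [[9.000, -3.000], [45.000, 84.97998]] (det J = 899.81986).
Solving J·Δ = −F gives Δ = (1.606, 0.817).
Then the next iterate is (x, y)₁ = (-1.394, -2.183).
Re-evaluating at (-1.394, -2.183): F = (-5.36448, -39.43091), so ‖F‖₂ = 39.794.

39.794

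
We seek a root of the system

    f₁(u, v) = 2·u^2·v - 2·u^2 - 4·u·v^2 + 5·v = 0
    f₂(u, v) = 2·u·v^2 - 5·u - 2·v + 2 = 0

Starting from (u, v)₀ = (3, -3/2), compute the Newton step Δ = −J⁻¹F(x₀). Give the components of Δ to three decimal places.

(-1.709, 0.218)

At (3, -3/2): F = (-79.500, 3.500).
Jacobian J = [[4·u·v - 4·u - 4·v^2, 2·u^2 - 8·u·v + 5], [2·v^2 - 5, 4·u·v - 2]].
At the point, J = [[-39.000, 59.000], [-0.500, -20.000]] (det J = 809.500).
Solving J·Δ = −F gives Δ = (-1.709, 0.218).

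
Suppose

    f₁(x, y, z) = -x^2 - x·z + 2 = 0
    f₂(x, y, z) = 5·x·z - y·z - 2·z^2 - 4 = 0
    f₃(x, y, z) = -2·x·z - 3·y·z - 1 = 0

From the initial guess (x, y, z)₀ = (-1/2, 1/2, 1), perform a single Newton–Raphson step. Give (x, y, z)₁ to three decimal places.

(-4.426, 3.368, -3.500)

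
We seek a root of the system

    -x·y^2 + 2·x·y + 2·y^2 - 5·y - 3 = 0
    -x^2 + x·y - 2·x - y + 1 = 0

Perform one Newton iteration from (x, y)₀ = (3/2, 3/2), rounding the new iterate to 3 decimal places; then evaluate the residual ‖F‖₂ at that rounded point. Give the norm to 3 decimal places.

At (3/2, 3/2): F = (-4.875, -3.500).
Jacobian J = [[-y^2 + 2·y, -2·x·y + 2·x + 4·y - 5], [-2·x + y - 2, x - 1]].
At the point, J = [[0.750, -0.500], [-3.500, 0.500]] (det J = -1.375).
Solving J·Δ = −F gives Δ = (-3.045, -14.318).
Then the next iterate is (x, y)₁ = (-1.545, -12.818).
Re-evaluating at (-1.545, -12.818): F = (683.14510, 34.32478), so ‖F‖₂ = 684.007.

684.007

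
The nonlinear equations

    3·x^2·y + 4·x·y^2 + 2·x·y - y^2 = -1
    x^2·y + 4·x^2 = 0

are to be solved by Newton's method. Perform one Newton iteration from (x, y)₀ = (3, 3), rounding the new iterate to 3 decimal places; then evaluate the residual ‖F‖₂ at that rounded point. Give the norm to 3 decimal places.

59.487

At (3, 3): F = (199.000, 63.000).
Jacobian J = [[6·x·y + 4·y^2 + 2·y, 3·x^2 + 8·x·y + 2·x - 2·y], [2·x·y + 8·x, x^2]].
At the point, J = [[96.000, 99.000], [42.000, 9.000]] (det J = -3294.000).
Solving J·Δ = −F gives Δ = (-1.350, -0.701).
Then the next iterate is (x, y)₁ = (1.650, 2.299).
Re-evaluating at (1.650, 2.299): F = (56.96203, 17.14903), so ‖F‖₂ = 59.487.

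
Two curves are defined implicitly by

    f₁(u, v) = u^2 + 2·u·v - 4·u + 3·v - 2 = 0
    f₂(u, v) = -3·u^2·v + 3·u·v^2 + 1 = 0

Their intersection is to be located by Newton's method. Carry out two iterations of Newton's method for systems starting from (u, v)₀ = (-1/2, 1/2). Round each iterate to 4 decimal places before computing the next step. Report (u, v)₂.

(-0.0580, 0.7613)

At (-1/2, 1/2): F = (1.2500, 0.2500).
Jacobian J = [[2·u + 2·v - 4, 2·u + 3], [-6·u·v + 3·v^2, -3·u^2 + 6·u·v]].
At the point, J = [[-4.0000, 2.0000], [2.2500, -2.2500]] (det J = 4.5000).
Solving J·Δ = −F gives Δ = (0.7361, 0.8472).
Then the next iterate is (u, v)₁ = (0.2361, 1.3472).
Round to (0.2361, 1.3472) and repeat: F = (1.789091, 2.060236), J = [[-0.8334, 3.4722], [3.5364, 1.741214]].
Δ = (-0.2941, -0.5859), so (u, v)₂ = (-0.0580, 0.7613).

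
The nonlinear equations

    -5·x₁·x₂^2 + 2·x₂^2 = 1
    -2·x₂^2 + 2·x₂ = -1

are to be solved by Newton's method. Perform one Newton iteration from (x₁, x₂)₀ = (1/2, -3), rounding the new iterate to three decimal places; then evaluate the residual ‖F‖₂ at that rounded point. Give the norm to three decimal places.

5.689

At (1/2, -3): F = (-5.500, -23.000).
Jacobian J = [[-5·x₂^2, -10·x₁·x₂ + 4·x₂], [0, -4·x₂ + 2]].
At the point, J = [[-45.000, 3.000], [0.000, 14.000]] (det J = -630.000).
Solving J·Δ = −F gives Δ = (-0.013, 1.643).
Then the next iterate is (x₁, x₂)₁ = (0.487, -1.357).
Re-evaluating at (0.487, -1.357): F = (-1.80103, -5.39690), so ‖F‖₂ = 5.689.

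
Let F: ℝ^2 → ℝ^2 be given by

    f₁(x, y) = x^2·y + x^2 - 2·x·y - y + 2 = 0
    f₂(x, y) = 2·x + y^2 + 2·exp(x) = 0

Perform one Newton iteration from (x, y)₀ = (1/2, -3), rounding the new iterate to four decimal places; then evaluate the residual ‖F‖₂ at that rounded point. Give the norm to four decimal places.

At (1/2, -3): F = (7.5000, 13.297443).
Jacobian J = [[2·x·y + 2·x - 2·y, x^2 - 2·x - 1], [2·exp(x) + 2, 2·y]].
At the point, J = [[4.0000, -1.7500], [5.297443, -6.0000]] (det J = -14.729476).
Solving J·Δ = −F gives Δ = (-1.4752, 0.9137).
Then the next iterate is (x, y)₁ = (-0.9752, -2.0863).
Re-evaluating at (-0.9752, -2.0863): F = (-1.015907, 3.156482), so ‖F‖₂ = 3.3159.

3.3159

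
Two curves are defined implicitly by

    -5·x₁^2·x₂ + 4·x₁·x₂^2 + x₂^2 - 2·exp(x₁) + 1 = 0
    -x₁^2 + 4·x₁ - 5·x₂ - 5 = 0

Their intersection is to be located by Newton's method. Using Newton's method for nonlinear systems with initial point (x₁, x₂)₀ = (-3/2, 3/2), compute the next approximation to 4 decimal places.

(12.7842, 17.3478)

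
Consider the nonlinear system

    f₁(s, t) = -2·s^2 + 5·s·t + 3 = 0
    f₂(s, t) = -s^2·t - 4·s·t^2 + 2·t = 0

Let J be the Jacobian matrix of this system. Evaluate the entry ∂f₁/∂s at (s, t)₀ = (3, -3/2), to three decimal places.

∂f₁/∂s = -4·s + 5·t.
At (3, -3/2) this is -19.500.

-19.500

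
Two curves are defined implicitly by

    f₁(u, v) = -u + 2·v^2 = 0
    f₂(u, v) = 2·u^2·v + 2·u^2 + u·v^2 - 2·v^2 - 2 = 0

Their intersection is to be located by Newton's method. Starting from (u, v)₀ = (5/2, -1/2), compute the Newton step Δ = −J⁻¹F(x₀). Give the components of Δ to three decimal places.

At (5/2, -1/2): F = (-2.000, 4.375).
Jacobian J = [[-1, 4·v], [4·u·v + 4·u + v^2, 2·u^2 + 2·u·v - 4·v]].
At the point, J = [[-1.000, -2.000], [5.250, 12.000]] (det J = -1.500).
Solving J·Δ = −F gives Δ = (-10.167, 4.083).

(-10.167, 4.083)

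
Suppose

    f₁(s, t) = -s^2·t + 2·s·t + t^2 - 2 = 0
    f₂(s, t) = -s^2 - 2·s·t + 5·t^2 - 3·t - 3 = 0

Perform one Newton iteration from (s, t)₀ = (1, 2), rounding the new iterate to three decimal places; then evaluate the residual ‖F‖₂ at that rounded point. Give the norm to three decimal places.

0.821

At (1, 2): F = (4.000, 6.000).
Jacobian J = [[-2·s·t + 2·t, -s^2 + 2·s + 2·t], [-2·s - 2·t, -2·s + 10·t - 3]].
At the point, J = [[0.000, 5.000], [-6.000, 15.000]] (det J = 30.000).
Solving J·Δ = −F gives Δ = (-1.000, -0.800).
Then the next iterate is (s, t)₁ = (0.000, 1.200).
Re-evaluating at (0.000, 1.200): F = (-0.560, 0.600), so ‖F‖₂ = 0.821.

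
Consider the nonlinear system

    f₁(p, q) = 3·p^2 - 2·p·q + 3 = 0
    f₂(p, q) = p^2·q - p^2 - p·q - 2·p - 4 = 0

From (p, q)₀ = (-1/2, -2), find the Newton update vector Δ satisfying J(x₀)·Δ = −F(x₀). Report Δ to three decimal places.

(2.694, -4.444)

At (-1/2, -2): F = (1.750, -4.750).
Jacobian J = [[6·p - 2·q, -2·p], [2·p·q - 2·p - q - 2, p^2 - p]].
At the point, J = [[1.000, 1.000], [3.000, 0.750]] (det J = -2.250).
Solving J·Δ = −F gives Δ = (2.694, -4.444).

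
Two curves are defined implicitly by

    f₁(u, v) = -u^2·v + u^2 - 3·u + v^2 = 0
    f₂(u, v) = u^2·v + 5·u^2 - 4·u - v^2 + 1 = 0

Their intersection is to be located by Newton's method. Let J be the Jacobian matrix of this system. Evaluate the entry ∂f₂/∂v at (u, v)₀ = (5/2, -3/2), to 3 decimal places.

9.250

∂f₂/∂v = u^2 - 2·v.
At (5/2, -3/2) this is 9.250.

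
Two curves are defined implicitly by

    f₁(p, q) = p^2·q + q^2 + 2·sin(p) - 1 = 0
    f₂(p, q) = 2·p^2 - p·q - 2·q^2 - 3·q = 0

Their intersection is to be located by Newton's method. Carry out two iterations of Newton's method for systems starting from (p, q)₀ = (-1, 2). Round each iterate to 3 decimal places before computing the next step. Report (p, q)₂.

At (-1, 2): F = (3.31706, -10.000).
Jacobian J = [[2·p·q + 2·cos(p), p^2 + 2·q], [4·p - q, -p - 4·q - 3]].
At the point, J = [[-2.91940, 5.000], [-6.000, -10.000]] (det J = 59.19395).
Solving J·Δ = −F gives Δ = (-0.284, -0.829).
Then the next iterate is (p, q)₁ = (-1.284, 1.171).
Round to (-1.284, 1.171) and repeat: F = (0.38351, -1.45461), J = [[-2.44137, 3.99066], [-6.307, -6.400]].
Δ = (-0.082, -0.146), so (p, q)₂ = (-1.366, 1.025).

(-1.366, 1.025)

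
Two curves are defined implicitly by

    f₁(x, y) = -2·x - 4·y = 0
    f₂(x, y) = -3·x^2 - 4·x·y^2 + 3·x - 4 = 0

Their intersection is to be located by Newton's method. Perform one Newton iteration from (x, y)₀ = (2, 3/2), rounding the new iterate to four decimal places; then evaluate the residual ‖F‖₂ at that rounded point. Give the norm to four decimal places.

At (2, 3/2): F = (-10.0000, -28.0000).
Jacobian J = [[-2, -4], [-6·x - 4·y^2 + 3, -8·x·y]].
At the point, J = [[-2.0000, -4.0000], [-18.0000, -24.0000]] (det J = -24.0000).
Solving J·Δ = −F gives Δ = (5.3333, -5.1667).
Then the next iterate is (x, y)₁ = (7.3333, -3.6667).
Re-evaluating at (7.3333, -3.6667): F = (0.0002, -537.707715), so ‖F‖₂ = 537.7077.

537.7077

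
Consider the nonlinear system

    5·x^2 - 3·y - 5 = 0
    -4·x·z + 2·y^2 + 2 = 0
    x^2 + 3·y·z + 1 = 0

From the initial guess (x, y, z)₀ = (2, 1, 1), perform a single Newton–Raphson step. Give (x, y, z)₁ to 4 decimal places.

(1.2462, -0.0256, 0.3641)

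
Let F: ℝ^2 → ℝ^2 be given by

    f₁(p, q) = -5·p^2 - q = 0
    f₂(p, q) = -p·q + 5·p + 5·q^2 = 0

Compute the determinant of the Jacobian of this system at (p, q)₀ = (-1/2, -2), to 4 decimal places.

-90.5000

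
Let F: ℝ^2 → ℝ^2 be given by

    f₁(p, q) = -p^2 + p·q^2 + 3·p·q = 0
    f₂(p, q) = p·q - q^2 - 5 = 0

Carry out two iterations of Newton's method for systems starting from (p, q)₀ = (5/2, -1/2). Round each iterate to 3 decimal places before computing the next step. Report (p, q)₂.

(4.919, 0.596)

At (5/2, -1/2): F = (-9.375, -6.500).
Jacobian J = [[-2·p + q^2 + 3·q, 2·p·q + 3·p], [q, p - 2·q]].
At the point, J = [[-6.250, 5.000], [-0.500, 3.500]] (det J = -19.375).
Solving J·Δ = −F gives Δ = (-0.016, 1.855).
Then the next iterate is (p, q)₁ = (2.484, 1.355).
Round to (2.484, 1.355) and repeat: F = (8.48789, -3.47021), J = [[0.93302, 14.18364], [1.355, -0.226]].
Δ = (2.435, -0.759), so (p, q)₂ = (4.919, 0.596).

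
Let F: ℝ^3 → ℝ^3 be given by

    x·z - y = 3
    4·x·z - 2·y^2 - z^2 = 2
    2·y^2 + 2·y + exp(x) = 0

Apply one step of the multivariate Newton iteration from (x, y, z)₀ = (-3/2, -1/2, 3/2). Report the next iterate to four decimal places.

(-0.2592, -1.8784, 0.4931)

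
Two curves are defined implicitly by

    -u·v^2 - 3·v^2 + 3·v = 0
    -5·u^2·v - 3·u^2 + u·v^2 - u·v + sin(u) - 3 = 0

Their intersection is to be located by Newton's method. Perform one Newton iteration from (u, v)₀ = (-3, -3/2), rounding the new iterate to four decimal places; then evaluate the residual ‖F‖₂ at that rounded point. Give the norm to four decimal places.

19.0151

At (-3, -3/2): F = (-4.5000, 26.108880).
Jacobian J = [[-v^2, -2·u·v - 6·v + 3], [-10·u·v - 6·u + v^2 - v + cos(u), -5·u^2 + 2·u·v - u]].
At the point, J = [[-2.2500, 3.0000], [-24.239992, -33.0000]] (det J = 146.969977).
Solving J·Δ = −F gives Δ = (-0.4775, 1.1419).
Then the next iterate is (u, v)₁ = (-3.4775, -0.3581).
Re-evaluating at (-3.4775, -0.3581): F = (-1.013067, -18.988097), so ‖F‖₂ = 19.0151.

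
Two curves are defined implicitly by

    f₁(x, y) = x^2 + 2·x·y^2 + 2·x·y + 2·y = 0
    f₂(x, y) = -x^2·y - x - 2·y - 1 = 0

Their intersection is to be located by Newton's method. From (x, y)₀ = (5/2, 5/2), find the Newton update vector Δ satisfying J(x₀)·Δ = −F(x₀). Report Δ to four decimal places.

At (5/2, 5/2): F = (55.0000, -24.1250).
Jacobian J = [[2·x + 2·y^2 + 2·y, 4·x·y + 2·x + 2], [-2·x·y - 1, -x^2 - 2]].
At the point, J = [[22.5000, 32.0000], [-13.5000, -8.2500]] (det J = 246.3750).
Solving J·Δ = −F gives Δ = (-1.2917, -0.8105).

(-1.2917, -0.8105)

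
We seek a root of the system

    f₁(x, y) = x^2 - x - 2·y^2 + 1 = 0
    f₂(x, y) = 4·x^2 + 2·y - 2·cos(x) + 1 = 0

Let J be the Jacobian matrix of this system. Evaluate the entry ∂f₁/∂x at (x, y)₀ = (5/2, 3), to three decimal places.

4.000

∂f₁/∂x = 2·x - 1.
At (5/2, 3) this is 4.000.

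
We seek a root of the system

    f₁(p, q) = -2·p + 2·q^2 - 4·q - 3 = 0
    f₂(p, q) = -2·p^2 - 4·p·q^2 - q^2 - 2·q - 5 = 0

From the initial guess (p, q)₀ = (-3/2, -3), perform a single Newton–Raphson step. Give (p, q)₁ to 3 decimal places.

(-2.212, -1.036)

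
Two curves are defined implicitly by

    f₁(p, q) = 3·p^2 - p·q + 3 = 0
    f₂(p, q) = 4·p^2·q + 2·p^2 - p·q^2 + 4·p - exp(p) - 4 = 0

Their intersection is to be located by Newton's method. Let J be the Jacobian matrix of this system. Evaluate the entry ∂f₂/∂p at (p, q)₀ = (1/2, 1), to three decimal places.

7.351

∂f₂/∂p = 8·p·q + 4·p - q^2 - exp(p) + 4.
At (1/2, 1) this is 7.351.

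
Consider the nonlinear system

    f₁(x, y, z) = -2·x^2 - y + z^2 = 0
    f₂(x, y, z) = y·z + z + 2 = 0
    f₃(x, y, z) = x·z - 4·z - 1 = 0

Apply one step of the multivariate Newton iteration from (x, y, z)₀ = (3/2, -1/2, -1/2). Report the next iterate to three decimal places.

(0.170, 3.366, -0.134)

At (3/2, -1/2, -1/2): F = (-3.750, 1.750, 0.250).
Jacobian J = [[-4·x, -1, 2·z], [0, z, y + 1], [z, 0, x - 4]].
At the point, J = [[-6.000, -1.000, -1.000], [0.000, -0.500, 0.500], [-0.500, 0.000, -2.500]] (det J = -7.000).
Solving J·Δ = −F gives Δ = (-1.330, 3.866, 0.366).
Then the next iterate is (x, y, z)₁ = (0.170, 3.366, -0.134).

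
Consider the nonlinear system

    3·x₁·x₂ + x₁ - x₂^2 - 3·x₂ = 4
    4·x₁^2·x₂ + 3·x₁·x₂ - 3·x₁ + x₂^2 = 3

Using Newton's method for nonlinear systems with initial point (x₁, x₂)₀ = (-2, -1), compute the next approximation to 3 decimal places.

(-1.519, -0.852)

At (-2, -1): F = (2.000, -6.000).
Jacobian J = [[3·x₂ + 1, 3·x₁ - 2·x₂ - 3], [8·x₁·x₂ + 3·x₂ - 3, 4·x₁^2 + 3·x₁ + 2·x₂]].
At the point, J = [[-2.000, -7.000], [10.000, 8.000]] (det J = 54.000).
Solving J·Δ = −F gives Δ = (0.481, 0.148).
Then the next iterate is (x₁, x₂)₁ = (-1.519, -0.852).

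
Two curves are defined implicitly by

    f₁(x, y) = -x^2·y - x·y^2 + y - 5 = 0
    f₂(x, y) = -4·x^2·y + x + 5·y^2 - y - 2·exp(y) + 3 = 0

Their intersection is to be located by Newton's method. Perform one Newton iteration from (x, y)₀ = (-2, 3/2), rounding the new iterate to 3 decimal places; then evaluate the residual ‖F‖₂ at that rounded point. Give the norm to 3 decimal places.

2.631

At (-2, 3/2): F = (-5.000, -22.21338).
Jacobian J = [[-2·x·y - y^2, -x^2 - 2·x·y + 1], [-8·x·y + 1, -4·x^2 + 10·y - 2·exp(y) - 1]].
At the point, J = [[3.750, 3.000], [25.000, -10.96338]] (det J = -116.11267).
Solving J·Δ = −F gives Δ = (1.046, 0.359).
Then the next iterate is (x, y)₁ = (-0.954, 1.859).
Re-evaluating at (-0.954, 1.859): F = (-1.53600, -2.13585), so ‖F‖₂ = 2.631.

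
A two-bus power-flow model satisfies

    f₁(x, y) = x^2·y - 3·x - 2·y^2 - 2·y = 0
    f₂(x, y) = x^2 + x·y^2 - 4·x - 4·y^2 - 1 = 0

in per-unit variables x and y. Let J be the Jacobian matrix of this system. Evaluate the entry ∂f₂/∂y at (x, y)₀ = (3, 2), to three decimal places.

-4.000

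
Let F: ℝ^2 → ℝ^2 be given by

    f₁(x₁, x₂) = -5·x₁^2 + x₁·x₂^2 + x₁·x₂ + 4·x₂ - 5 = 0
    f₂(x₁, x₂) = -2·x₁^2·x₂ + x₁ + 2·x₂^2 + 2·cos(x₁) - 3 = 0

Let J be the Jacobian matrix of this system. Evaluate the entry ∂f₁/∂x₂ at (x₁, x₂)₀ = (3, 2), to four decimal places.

19.0000

∂f₁/∂x₂ = 2·x₁·x₂ + x₁ + 4.
At (3, 2) this is 19.0000.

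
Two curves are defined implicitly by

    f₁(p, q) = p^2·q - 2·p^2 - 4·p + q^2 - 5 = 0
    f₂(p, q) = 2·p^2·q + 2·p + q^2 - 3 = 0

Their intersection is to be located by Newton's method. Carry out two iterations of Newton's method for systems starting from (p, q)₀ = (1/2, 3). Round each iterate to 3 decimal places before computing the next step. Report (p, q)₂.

(-0.359, 1.935)

At (1/2, 3): F = (2.250, 8.500).
Jacobian J = [[2·p·q - 4·p - 4, p^2 + 2·q], [4·p·q + 2, 2·p^2 + 2·q]].
At the point, J = [[-3.000, 6.250], [8.000, 6.500]] (det J = -69.500).
Solving J·Δ = −F gives Δ = (-0.554, -0.626).
Then the next iterate is (p, q)₁ = (-0.054, 2.374).
Round to (-0.054, 2.374) and repeat: F = (0.85297, 2.54172), J = [[-4.04039, 4.75092], [1.48722, 4.75383]].
Δ = (-0.305, -0.439), so (p, q)₂ = (-0.359, 1.935).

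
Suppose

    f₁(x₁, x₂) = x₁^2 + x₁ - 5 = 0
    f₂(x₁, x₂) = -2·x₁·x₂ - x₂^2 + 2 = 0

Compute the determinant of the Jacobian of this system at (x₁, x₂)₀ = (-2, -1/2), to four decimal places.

J = [[2·x₁ + 1, 0], [-2·x₂, -2·x₁ - 2·x₂]].
At the point, J = [[-3.0000, 0.0000], [1.0000, 5.0000]].
det J = -15.0000.

-15.0000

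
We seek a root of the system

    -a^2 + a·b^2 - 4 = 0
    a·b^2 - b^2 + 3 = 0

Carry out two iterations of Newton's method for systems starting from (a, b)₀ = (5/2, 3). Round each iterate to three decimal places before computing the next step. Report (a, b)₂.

At (5/2, 3): F = (12.250, 16.500).
Jacobian J = [[-2·a + b^2, 2·a·b], [b^2, 2·a·b - 2·b]].
At the point, J = [[4.000, 15.000], [9.000, 9.000]] (det J = -99.000).
Solving J·Δ = −F gives Δ = (-1.386, -0.447).
Then the next iterate is (a, b)₁ = (1.114, 2.553).
Round to (1.114, 2.553) and repeat: F = (2.01984, 3.74303), J = [[4.28981, 5.68808], [6.51781, 0.58208]].
Δ = (-0.582, 0.084), so (a, b)₂ = (0.532, 2.637).

(0.532, 2.637)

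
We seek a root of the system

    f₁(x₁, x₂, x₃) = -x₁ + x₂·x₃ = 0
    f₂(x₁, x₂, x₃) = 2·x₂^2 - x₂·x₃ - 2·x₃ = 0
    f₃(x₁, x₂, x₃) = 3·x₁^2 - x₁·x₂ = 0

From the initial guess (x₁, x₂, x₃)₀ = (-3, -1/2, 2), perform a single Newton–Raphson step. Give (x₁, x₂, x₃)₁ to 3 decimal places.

(-1.617, -0.935, 1.494)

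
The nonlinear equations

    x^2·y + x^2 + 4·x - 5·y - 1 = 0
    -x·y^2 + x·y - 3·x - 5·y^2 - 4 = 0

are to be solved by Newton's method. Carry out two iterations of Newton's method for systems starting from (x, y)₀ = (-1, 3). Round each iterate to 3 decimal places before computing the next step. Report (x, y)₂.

At (-1, 3): F = (-16.000, -40.000).
Jacobian J = [[2·x·y + 2·x + 4, x^2 - 5], [-y^2 + y - 3, -2·x·y + x - 10·y]].
At the point, J = [[-4.000, -4.000], [-9.000, -25.000]] (det J = 64.000).
Solving J·Δ = −F gives Δ = (-3.750, -0.250).
Then the next iterate is (x, y)₁ = (-4.750, 2.750).
Round to (-4.750, 2.750) and repeat: F = (50.85938, -4.70312), J = [[-31.625, 17.56250], [-7.81250, -6.125]].
Δ = (0.692, -1.650), so (x, y)₂ = (-4.058, 1.100).

(-4.058, 1.100)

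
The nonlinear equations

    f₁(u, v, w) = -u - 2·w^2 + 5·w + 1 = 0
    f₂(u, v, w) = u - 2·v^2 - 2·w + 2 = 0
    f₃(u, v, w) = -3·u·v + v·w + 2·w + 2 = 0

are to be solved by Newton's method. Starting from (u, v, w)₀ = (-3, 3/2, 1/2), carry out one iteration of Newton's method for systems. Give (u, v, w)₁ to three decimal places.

At (-3, 3/2, 1/2): F = (6.000, -6.500, 17.250).
Jacobian J = [[-1, 0, -4·w + 5], [1, -4·v, -2], [-3·v, -3·u + w, v + 2]].
At the point, J = [[-1.000, 0.000, 3.000], [1.000, -6.000, -2.000], [-4.500, 9.500, 3.500]] (det J = -50.500).
Solving J·Δ = −F gives Δ = (2.243, -0.292, -1.252).
Then the next iterate is (u, v, w)₁ = (-0.757, 1.208, -0.752).

(-0.757, 1.208, -0.752)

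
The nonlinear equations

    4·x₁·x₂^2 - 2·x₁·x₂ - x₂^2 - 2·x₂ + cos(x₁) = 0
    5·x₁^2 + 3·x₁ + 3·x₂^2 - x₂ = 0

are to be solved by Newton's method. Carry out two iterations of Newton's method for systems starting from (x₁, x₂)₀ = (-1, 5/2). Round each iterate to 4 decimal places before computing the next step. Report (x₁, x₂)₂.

(-0.7647, 0.7187)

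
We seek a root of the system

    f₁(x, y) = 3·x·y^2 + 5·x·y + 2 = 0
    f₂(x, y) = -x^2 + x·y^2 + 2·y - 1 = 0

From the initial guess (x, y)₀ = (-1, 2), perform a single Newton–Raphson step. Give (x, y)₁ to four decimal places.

(-1.1034, 0.6897)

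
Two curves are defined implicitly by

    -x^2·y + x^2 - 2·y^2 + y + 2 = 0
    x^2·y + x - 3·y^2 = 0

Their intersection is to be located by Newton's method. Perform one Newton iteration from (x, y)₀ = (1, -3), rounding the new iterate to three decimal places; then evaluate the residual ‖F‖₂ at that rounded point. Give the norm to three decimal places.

7.925

At (1, -3): F = (-15.000, -29.000).
Jacobian J = [[-2·x·y + 2·x, -x^2 - 4·y + 1], [2·x·y + 1, x^2 - 6·y]].
At the point, J = [[8.000, 12.000], [-5.000, 19.000]] (det J = 212.000).
Solving J·Δ = −F gives Δ = (-0.297, 1.448).
Then the next iterate is (x, y)₁ = (0.703, -1.552).
Re-evaluating at (0.703, -1.552): F = (-3.10819, -7.29012), so ‖F‖₂ = 7.925.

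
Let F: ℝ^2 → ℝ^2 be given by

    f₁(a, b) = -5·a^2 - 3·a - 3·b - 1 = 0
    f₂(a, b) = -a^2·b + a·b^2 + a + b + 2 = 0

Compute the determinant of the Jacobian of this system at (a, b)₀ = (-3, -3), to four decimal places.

J = [[-10·a - 3, -3], [-2·a·b + b^2 + 1, -a^2 + 2·a·b + 1]].
At the point, J = [[27.0000, -3.0000], [-8.0000, 10.0000]].
det J = 246.0000.

246.0000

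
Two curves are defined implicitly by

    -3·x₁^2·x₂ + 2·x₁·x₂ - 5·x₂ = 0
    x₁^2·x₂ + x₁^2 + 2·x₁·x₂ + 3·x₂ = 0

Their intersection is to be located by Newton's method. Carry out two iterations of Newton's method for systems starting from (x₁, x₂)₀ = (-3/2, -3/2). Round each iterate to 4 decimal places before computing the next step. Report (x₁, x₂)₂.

At (-3/2, -3/2): F = (22.1250, -1.1250).
Jacobian J = [[-6·x₁·x₂ + 2·x₂, -3·x₁^2 + 2·x₁ - 5], [2·x₁·x₂ + 2·x₁ + 2·x₂, x₁^2 + 2·x₁ + 3]].
At the point, J = [[-16.5000, -14.7500], [-1.5000, 2.2500]] (det J = -59.2500).
Solving J·Δ = −F gives Δ = (0.5601, 0.8734).
Then the next iterate is (x₁, x₂)₁ = (-0.9399, -0.6266).
Round to (-0.9399, -0.6266) and repeat: F = (5.971521, -0.372051), J = [[-4.786848, -9.530036], [-1.955117, 2.003612]].
Δ = (0.2983, 0.4768), so (x₁, x₂)₂ = (-0.6416, -0.1498).

(-0.6416, -0.1498)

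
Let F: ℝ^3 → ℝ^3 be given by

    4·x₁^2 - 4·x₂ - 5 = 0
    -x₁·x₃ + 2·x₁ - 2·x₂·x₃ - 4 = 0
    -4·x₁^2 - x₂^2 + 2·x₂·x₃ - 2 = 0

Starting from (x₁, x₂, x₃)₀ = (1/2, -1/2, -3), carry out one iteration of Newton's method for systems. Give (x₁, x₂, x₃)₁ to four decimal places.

At (1/2, -1/2, -3): F = (-2.0000, -4.5000, -0.2500).
Jacobian J = [[8·x₁, -4, 0], [-x₃ + 2, -2·x₃, -x₁ - 2·x₂], [-8·x₁, -2·x₂ + 2·x₃, 2·x₂]].
At the point, J = [[4.0000, -4.0000, 0.0000], [5.0000, 6.0000, 0.5000], [-4.0000, -5.0000, -1.0000]] (det J = -26.0000).
Solving J·Δ = −F gives Δ = (0.9808, 0.4808, -6.5769).
Then the next iterate is (x₁, x₂, x₃)₁ = (1.4808, -0.0192, -9.5769).

(1.4808, -0.0192, -9.5769)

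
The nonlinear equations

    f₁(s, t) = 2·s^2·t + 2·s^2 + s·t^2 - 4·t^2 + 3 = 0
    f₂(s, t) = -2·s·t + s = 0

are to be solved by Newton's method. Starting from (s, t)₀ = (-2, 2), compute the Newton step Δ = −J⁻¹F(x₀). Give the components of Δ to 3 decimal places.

(0.844, -0.867)

At (-2, 2): F = (3.000, 6.000).
Jacobian J = [[4·s·t + 4·s + t^2, 2·s^2 + 2·s·t - 8·t], [-2·t + 1, -2·s]].
At the point, J = [[-20.000, -16.000], [-3.000, 4.000]] (det J = -128.000).
Solving J·Δ = −F gives Δ = (0.844, -0.867).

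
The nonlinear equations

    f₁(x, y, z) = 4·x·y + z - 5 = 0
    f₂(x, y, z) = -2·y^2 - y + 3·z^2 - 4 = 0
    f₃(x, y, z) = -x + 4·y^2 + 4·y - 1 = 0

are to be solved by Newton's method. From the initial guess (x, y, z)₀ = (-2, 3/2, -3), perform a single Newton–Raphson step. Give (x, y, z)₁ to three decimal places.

(-0.052, 0.622, -1.714)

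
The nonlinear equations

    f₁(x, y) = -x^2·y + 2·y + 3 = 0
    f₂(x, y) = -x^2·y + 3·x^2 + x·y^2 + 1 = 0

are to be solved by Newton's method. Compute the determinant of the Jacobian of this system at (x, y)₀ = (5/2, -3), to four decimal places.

J = [[-2·x·y, -x^2 + 2], [-2·x·y + 6·x + y^2, -x^2 + 2·x·y]].
At the point, J = [[15.0000, -4.2500], [39.0000, -21.2500]].
det J = -153.0000.

-153.0000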